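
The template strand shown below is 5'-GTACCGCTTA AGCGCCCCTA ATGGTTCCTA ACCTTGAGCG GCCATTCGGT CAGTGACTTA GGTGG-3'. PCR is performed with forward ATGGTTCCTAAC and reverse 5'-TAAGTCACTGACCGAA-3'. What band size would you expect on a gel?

The forward primer matches the template at positions 21–32.
Taking the reverse complement of TAAGTCACTGACCGAA gives TTCGGTCAGTGACTTA, found at positions 45–60 on the template; the primer anneals here to the top strand with its 3' end pointing upstream.
The product runs from position 21 to position 60, so its length is 60 − 21 + 1 = 40 bp.

40 bp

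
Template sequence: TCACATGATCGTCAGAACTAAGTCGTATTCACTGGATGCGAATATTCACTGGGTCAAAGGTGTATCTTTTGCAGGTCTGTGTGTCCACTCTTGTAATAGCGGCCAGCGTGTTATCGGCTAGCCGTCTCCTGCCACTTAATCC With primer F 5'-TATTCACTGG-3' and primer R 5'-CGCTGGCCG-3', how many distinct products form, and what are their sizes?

Two products: 83 bp, 66 bp

The forward primer TATTCACTGG matches the top strand at positions 26–35, 43–52.
The reverse primer's reverse complement is CGGCCAGCG, matching at positions 100–108.
Each forward site pairs with the reverse site to give a product ending at position 108: sizes 83, 66 bp.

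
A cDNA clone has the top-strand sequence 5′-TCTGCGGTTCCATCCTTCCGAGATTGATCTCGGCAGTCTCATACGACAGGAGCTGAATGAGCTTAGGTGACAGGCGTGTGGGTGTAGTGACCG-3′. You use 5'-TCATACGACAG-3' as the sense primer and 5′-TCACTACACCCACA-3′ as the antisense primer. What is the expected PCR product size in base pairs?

Forward primer TCATACGACAG is found on the top strand at positions 39–49.
Taking the reverse complement of TCACTACACCCACA gives TGTGGGTGTAGTGA, found at positions 77–90 on the template; the primer anneals here to the top strand with its 3' end pointing upstream.
Amplicon spans positions 39–90: 52 bp.

52 bp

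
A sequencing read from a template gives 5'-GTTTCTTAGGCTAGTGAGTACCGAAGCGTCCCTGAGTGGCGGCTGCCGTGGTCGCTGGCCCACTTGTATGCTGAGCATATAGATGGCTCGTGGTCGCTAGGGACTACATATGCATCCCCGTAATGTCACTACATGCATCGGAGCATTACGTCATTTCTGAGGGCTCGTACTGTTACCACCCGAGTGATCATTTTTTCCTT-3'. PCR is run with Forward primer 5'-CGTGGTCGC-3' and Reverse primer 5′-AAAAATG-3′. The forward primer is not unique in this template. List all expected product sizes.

149 bp, 107 bp

The forward primer CGTGGTCGC matches the top strand at positions 47–55, 89–97.
The reverse primer's reverse complement is CATTTTT, matching at positions 189–195.
Each forward site pairs with the reverse site to give a product ending at position 195: sizes 149, 107 bp.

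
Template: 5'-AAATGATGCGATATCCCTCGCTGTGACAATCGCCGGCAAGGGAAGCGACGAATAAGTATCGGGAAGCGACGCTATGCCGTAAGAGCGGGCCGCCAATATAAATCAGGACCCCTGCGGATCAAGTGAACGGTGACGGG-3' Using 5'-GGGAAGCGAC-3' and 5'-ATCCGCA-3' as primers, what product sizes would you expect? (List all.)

The forward primer GGGAAGCGAC matches the top strand at positions 40–49, 61–70.
The reverse primer's reverse complement is TGCGGAT, matching at positions 113–119.
Each forward site pairs with the reverse site to give a product ending at position 119: sizes 80, 59 bp.

80 bp, 59 bp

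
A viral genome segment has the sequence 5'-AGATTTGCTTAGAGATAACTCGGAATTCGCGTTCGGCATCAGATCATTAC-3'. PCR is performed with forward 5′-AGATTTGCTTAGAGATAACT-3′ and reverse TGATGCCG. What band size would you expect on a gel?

41 bp

Forward primer AGATTTGCTTAGAGATAACT is found on the top strand at positions 1–20.
Taking the reverse complement of TGATGCCG gives CGGCATCA, found at positions 34–41 on the template; the primer anneals here to the top strand with its 3' end pointing upstream.
Product length = (reverse-primer end) − (forward-primer start) + 1 = 41 − 1 + 1 = 41 bp.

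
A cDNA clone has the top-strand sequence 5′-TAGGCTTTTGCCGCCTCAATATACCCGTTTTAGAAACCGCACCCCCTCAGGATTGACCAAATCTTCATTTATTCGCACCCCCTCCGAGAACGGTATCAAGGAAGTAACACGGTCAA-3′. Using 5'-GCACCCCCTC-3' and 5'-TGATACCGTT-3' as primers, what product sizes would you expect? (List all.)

60 bp, 24 bp

The forward primer GCACCCCCTC matches the top strand at positions 39–48, 75–84.
The reverse primer's reverse complement is AACGGTATCA, matching at positions 89–98.
Each forward site pairs with the reverse site to give a product ending at position 98: sizes 60, 24 bp.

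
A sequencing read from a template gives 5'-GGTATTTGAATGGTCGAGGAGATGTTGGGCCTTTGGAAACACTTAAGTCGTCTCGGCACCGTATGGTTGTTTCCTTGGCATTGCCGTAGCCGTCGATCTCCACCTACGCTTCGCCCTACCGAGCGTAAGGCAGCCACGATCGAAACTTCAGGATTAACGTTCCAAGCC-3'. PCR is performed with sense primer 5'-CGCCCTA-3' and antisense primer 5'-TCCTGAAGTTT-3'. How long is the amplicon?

42 bp

The forward primer matches the template at positions 112–118.
Taking the reverse complement of TCCTGAAGTTT gives AAACTTCAGGA, found at positions 143–153 on the template; the primer anneals here to the top strand with its 3' end pointing upstream.
Amplicon spans positions 112–153: 42 bp.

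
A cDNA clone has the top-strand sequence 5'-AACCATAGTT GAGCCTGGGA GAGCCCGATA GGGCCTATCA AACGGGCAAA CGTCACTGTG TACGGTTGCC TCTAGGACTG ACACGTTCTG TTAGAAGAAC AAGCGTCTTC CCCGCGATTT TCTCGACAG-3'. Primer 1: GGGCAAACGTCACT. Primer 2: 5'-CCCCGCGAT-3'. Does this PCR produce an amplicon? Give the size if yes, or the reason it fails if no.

No product — both primers anneal to the same strand and extend in the same direction.

Primer 1 (GGGCAAACGTCACT) matches the top strand at positions 44–57 (3' end points downstream).
Primer 2 (CCCCGCGAT) also matches the top strand directly, at positions 110–118 — its reverse complement ATCGCGGGG is not present.
Both primers anneal to the bottom strand with 3' ends pointing the same way, so neither can prime synthesis back toward the other.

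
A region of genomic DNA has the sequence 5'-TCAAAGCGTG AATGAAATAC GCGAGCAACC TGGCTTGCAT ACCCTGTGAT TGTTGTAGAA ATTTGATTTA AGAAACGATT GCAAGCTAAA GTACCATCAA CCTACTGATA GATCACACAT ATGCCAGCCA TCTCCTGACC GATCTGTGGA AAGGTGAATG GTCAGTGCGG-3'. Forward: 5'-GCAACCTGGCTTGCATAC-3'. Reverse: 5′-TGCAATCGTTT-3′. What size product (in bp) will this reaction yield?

Scanning the template, GCAACCTGGCTTGCATAC occurs at positions 25–42; this primer anneals to the bottom strand there with its 3' end pointing downstream.
The reverse primer's reverse complement is AAACGATTGCA, which matches the template at positions 73–83.
Product length = (reverse-primer end) − (forward-primer start) + 1 = 83 − 25 + 1 = 59 bp.

59 bp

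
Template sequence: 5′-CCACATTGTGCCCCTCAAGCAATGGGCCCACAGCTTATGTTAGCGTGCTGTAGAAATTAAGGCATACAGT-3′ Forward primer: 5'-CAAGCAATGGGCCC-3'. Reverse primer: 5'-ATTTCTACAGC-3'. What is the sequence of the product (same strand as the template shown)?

5'-CAAGCAATGGGCCCACAGCTTATGTTAGCGTGCTGTAGAAAT-3'

The forward primer matches the template at positions 16–29.
Reverse complement of the reverse primer: GCTGTAGAAAT. This occurs on the top strand at positions 47–57.
The product is the template from position 16 through 57 (42 bp).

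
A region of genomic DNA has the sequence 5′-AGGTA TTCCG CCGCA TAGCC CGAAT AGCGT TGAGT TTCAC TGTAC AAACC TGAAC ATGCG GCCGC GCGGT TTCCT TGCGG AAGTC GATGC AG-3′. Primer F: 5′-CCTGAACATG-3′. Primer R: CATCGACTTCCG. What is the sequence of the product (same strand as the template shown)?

The forward primer matches the template at positions 49–58.
Reverse complement of the reverse primer: CGGAAGTCGATG. This occurs on the top strand at positions 78–89.
The product is the template from position 49 through 89 (41 bp).

5'-CCTGAACATGCGGCCGCGCGGTTTCCTTGCGGAAGTCGATG-3'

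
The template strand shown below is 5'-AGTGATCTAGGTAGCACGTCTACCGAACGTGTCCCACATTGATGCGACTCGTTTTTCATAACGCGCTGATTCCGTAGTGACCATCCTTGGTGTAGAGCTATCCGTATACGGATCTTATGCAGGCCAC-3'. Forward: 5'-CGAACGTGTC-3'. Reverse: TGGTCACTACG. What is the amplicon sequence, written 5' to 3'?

5'-CGAACGTGTCCCACATTGATGCGACTCGTTTTTCATAACGCGCTGATTCCGTAGTGACCA-3'

Scanning the template, CGAACGTGTC occurs at positions 24–33; this primer anneals to the bottom strand there with its 3' end pointing downstream.
The reverse primer's reverse complement is CGTAGTGACCA, which matches the template at positions 73–83.
The product is the template from position 24 through 83 (60 bp).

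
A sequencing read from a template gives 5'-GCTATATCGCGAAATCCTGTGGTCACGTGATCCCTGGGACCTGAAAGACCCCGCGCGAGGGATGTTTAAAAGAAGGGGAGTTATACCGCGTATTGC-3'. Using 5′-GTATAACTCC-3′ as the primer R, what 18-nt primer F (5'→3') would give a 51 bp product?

5'-GGGACCTGAAAGACCCCG-3'

The reverse primer's reverse complement GGAGTTATAC matches the template at positions 77–86, so the product ends at position 86.
A 51 bp product then starts at position 86 − 51 + 1 = 36.
The forward primer is identical to the top strand there: GGGACCTGAAAGACCCCG.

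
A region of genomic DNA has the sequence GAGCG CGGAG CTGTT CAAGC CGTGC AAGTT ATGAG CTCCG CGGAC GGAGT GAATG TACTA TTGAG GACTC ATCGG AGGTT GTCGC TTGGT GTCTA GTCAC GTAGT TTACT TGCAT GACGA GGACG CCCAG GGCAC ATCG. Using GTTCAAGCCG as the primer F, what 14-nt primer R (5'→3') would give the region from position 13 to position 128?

The product's 3' end on the top strand is position 128.
The reverse primer anneals to the top strand over positions 115–128, i.e. to TGACGAGGACGCCC.
Its sequence written 5'→3' is the reverse complement: GGGCGTCCTCGTCA.

5'-GGGCGTCCTCGTCA-3'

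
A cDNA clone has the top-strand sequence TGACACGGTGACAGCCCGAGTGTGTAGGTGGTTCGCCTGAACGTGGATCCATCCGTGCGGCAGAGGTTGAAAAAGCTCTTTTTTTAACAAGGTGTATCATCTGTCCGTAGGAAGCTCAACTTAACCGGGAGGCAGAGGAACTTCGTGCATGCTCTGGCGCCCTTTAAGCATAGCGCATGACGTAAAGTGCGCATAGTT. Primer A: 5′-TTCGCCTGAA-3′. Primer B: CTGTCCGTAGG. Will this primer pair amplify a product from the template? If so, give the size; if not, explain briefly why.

Primer A (TTCGCCTGAA) matches the top strand at positions 32–41 (3' end points downstream).
Primer B (CTGTCCGTAGG) also matches the top strand directly, at positions 101–111 — its reverse complement CCTACGGACAG is not present.
Both primers anneal to the bottom strand with 3' ends pointing the same way, so neither can prime synthesis back toward the other.

No product — both primers anneal to the same strand and extend in the same direction.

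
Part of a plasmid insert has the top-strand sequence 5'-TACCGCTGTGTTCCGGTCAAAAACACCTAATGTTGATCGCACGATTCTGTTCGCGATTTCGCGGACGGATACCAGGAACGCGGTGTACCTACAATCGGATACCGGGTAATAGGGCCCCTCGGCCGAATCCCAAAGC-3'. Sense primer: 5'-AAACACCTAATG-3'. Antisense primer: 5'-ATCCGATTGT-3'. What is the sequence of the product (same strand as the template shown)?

5'-AAACACCTAATGTTGATCGCACGATTCTGTTCGCGATTTCGCGGACGGATACCAGGAACGCGGTGTACCTACAATCGGAT-3'

The forward primer matches the template at positions 21–32.
Taking the reverse complement of ATCCGATTGT gives ACAATCGGAT, found at positions 91–100 on the template; the primer anneals here to the top strand with its 3' end pointing upstream.
The product is the template from position 21 through 100 (80 bp).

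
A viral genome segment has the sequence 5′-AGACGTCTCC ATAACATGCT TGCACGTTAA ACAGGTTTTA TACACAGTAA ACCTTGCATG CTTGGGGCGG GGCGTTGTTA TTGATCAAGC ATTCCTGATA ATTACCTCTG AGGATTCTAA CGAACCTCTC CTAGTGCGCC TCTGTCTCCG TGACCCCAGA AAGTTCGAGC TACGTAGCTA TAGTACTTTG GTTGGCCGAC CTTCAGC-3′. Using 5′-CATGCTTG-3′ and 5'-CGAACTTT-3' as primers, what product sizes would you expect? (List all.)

153 bp, 111 bp

The forward primer CATGCTTG matches the top strand at positions 15–22, 57–64.
The reverse primer's reverse complement is AAAGTTCG, matching at positions 160–167.
Each forward site pairs with the reverse site to give a product ending at position 167: sizes 153, 111 bp.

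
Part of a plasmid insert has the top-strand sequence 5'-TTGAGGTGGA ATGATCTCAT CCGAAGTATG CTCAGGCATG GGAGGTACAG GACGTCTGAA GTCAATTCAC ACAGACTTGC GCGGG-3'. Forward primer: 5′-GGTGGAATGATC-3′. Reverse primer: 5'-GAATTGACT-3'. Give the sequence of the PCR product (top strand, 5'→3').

5'-GGTGGAATGATCTCATCCGAAGTATGCTCAGGCATGGGAGGTACAGGACGTCTGAAGTCAATTC-3'

The forward primer matches the template at positions 5–16.
The reverse primer's reverse complement is AGTCAATTC, which matches the template at positions 60–68.
The product is the template from position 5 through 68 (64 bp).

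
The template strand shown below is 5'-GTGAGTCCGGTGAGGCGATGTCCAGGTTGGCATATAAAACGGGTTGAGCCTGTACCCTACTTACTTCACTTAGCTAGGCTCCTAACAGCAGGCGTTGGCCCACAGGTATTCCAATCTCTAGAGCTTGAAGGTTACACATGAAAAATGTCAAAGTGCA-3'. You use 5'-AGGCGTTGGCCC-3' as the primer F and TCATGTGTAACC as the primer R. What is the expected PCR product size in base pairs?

52 bp

The forward primer matches the template at positions 90–101.
The reverse primer's reverse complement is GGTTACACATGA, which matches the template at positions 130–141.
Amplicon spans positions 90–141: 52 bp.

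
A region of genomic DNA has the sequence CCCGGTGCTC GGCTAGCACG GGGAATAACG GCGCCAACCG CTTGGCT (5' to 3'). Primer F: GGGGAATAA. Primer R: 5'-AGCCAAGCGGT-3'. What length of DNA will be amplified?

Scanning the template, GGGGAATAA occurs at positions 20–28; this primer anneals to the bottom strand there with its 3' end pointing downstream.
Reverse complement of the reverse primer: ACCGCTTGGCT. This occurs on the top strand at positions 37–47.
Amplicon spans positions 20–47: 28 bp.

28 bp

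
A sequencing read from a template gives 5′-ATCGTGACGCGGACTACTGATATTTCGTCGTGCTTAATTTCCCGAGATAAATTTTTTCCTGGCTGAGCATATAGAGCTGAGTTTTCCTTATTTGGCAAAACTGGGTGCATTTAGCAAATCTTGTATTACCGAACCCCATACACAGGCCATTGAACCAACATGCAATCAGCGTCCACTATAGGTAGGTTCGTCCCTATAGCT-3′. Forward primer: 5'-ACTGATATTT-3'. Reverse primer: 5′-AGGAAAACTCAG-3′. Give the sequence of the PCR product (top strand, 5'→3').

5'-ACTGATATTTCGTCGTGCTTAATTTCCCGAGATAAATTTTTTCCTGGCTGAGCATATAGAGCTGAGTTTTCCT-3'

The forward primer matches the template at positions 16–25.
Taking the reverse complement of AGGAAAACTCAG gives CTGAGTTTTCCT, found at positions 77–88 on the template; the primer anneals here to the top strand with its 3' end pointing upstream.
The product is the template from position 16 through 88 (73 bp).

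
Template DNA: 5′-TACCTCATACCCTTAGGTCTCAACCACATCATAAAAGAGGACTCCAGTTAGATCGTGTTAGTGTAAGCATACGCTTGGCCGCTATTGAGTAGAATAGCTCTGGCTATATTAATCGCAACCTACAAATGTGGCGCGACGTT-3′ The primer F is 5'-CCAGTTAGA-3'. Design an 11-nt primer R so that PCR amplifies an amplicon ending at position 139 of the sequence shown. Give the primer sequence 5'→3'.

5'-ACGTCGCGCCA-3'

The forward primer binds at positions 44–52; the product's 3' end on the top strand is position 139.
The reverse primer anneals to the top strand over positions 129–139, i.e. to TGGCGCGACGT.
Its sequence written 5'→3' is the reverse complement: ACGTCGCGCCA.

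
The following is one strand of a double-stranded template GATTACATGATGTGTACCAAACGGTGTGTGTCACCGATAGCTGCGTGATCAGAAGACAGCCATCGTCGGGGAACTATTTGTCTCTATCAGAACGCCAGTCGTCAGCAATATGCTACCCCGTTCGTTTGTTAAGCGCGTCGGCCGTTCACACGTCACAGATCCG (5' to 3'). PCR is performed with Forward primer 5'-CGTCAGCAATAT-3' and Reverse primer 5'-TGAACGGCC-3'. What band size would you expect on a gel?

49 bp

The forward primer matches the template at positions 100–111.
Taking the reverse complement of TGAACGGCC gives GGCCGTTCA, found at positions 140–148 on the template; the primer anneals here to the top strand with its 3' end pointing upstream.
Product length = (reverse-primer end) − (forward-primer start) + 1 = 148 − 100 + 1 = 49 bp.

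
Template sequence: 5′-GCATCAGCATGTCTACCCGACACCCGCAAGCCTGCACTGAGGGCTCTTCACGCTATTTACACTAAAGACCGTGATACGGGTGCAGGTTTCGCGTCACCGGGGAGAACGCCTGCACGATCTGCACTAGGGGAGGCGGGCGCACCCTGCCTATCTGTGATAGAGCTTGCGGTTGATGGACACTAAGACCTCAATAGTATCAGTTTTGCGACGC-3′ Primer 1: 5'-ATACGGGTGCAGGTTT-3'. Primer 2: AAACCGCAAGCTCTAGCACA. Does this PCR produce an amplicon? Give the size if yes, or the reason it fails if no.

Primer 2 (AAACCGCAAGCTCTAGCACA) does not match the top strand, and its reverse complement TGTGCTAGAGCTTGCGGTTT does not match either.
With no annealing site for primer 2, no amplification occurs.

No product — primer 2 has no binding site in the template.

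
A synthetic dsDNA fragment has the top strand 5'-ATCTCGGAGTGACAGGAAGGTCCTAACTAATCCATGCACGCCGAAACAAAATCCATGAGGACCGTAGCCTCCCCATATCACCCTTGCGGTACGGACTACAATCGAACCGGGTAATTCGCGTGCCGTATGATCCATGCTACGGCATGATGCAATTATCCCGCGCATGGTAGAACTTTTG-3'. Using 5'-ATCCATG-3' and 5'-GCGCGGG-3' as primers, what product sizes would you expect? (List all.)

134 bp, 113 bp, 34 bp

The forward primer ATCCATG matches the top strand at positions 30–36, 51–57, 130–136.
The reverse primer's reverse complement is CCCGCGC, matching at positions 157–163.
Each forward site pairs with the reverse site to give a product ending at position 163: sizes 134, 113, 34 bp.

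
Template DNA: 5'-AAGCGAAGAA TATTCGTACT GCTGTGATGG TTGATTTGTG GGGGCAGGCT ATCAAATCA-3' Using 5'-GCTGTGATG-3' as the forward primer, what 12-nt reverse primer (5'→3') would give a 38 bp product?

The forward primer binds at positions 21–29, so a 38 bp product ends at position 21 + 38 − 1 = 58.
The reverse primer anneals to the top strand over positions 47–58, i.e. to GGCTATCAAATC.
Its sequence written 5'→3' is the reverse complement: GATTTGATAGCC.

5'-GATTTGATAGCC-3'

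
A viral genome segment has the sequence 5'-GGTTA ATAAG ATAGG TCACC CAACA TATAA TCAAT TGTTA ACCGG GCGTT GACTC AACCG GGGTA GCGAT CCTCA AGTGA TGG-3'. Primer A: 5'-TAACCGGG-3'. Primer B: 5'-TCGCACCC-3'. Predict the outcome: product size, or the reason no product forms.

No product — primer B has no binding site in the template.

Primer B (TCGCACCC) does not match the top strand, and its reverse complement GGGTGCGA does not match either.
With no annealing site for primer B, no amplification occurs.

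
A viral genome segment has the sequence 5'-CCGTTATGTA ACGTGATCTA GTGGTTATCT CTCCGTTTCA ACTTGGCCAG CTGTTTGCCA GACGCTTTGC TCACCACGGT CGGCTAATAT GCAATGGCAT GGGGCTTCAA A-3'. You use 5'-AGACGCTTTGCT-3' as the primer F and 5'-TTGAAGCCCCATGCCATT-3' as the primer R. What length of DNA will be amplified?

51 bp

The forward primer matches the template at positions 60–71.
The reverse primer's reverse complement is AATGGCATGGGGCTTCAA, which matches the template at positions 93–110.
Product length = (reverse-primer end) − (forward-primer start) + 1 = 110 − 60 + 1 = 51 bp.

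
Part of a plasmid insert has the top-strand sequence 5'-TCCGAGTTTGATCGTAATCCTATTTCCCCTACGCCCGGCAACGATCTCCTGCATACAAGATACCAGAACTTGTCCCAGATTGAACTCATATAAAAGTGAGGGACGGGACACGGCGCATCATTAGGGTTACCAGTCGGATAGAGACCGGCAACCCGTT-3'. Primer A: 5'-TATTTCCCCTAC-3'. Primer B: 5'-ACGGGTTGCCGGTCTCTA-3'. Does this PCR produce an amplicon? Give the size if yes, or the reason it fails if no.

Primer A (TATTTCCCCTAC) matches the top strand at positions 21–32; it acts as a forward primer.
Primer B's reverse complement is TAGAGACCGGCAACCCGT, matching the top strand at positions 139–156; it acts as a reverse primer.
The 3' ends face each other across positions 21–156, giving a 136 bp product.

Yes — a 136 bp product.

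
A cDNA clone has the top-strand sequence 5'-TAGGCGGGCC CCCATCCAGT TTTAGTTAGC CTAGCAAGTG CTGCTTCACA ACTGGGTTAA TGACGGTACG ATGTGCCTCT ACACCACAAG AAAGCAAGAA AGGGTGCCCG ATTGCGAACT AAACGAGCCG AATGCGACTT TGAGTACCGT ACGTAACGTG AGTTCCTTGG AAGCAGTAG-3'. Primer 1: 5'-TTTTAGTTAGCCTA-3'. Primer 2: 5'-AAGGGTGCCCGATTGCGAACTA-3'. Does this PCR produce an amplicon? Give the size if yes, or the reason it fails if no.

No product — both primers anneal to the same strand and extend in the same direction.

Primer 1 (TTTTAGTTAGCCTA) matches the top strand at positions 20–33 (3' end points downstream).
Primer 2 (AAGGGTGCCCGATTGCGAACTA) also matches the top strand directly, at positions 100–121 — its reverse complement TAGTTCGCAATCGGGCACCCTT is not present.
Both primers anneal to the bottom strand with 3' ends pointing the same way, so neither can prime synthesis back toward the other.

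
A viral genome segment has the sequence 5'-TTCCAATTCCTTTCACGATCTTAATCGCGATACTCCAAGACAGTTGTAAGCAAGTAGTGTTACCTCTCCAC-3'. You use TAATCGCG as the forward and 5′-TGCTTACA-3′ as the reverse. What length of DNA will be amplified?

31 bp

Scanning the template, TAATCGCG occurs at positions 22–29; this primer anneals to the bottom strand there with its 3' end pointing downstream.
Reverse complement of the reverse primer: TGTAAGCA. This occurs on the top strand at positions 45–52.
Product length = (reverse-primer end) − (forward-primer start) + 1 = 52 − 22 + 1 = 31 bp.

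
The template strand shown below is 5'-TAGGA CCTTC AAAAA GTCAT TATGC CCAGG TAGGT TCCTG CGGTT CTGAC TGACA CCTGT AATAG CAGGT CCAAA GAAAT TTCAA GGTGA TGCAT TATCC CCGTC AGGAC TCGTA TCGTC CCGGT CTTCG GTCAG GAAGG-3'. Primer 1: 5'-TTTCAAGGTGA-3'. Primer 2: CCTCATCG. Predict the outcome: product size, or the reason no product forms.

No product — primer 2 has no binding site in the template.

Primer 2 (CCTCATCG) does not match the top strand, and its reverse complement CGATGAGG does not match either.
With no annealing site for primer 2, no amplification occurs.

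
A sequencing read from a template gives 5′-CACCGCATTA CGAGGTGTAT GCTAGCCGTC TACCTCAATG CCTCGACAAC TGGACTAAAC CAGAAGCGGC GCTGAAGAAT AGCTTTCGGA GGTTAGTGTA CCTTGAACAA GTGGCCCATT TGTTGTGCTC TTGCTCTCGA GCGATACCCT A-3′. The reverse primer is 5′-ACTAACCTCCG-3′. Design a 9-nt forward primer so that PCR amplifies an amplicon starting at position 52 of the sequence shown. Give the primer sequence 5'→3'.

5'-GGACTAAAC-3'

The reverse primer's reverse complement CGGAGGTTAGT matches the template at positions 87–97; the product starts at position 52.
The forward primer is identical to the top strand over positions 52–60: GGACTAAAC.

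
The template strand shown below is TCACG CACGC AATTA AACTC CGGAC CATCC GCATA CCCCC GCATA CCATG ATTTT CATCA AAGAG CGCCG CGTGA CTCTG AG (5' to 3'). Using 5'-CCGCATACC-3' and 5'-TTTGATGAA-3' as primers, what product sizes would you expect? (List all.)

The forward primer CCGCATACC matches the top strand at positions 29–37, 39–47.
The reverse primer's reverse complement is TTCATCAAA, matching at positions 54–62.
Each forward site pairs with the reverse site to give a product ending at position 62: sizes 34, 24 bp.

34 bp, 24 bp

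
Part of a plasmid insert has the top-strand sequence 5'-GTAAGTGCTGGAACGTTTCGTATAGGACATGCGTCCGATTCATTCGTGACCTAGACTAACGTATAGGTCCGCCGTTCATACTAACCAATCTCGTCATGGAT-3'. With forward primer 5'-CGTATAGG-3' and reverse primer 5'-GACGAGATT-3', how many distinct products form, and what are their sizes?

Two products: 77 bp, 36 bp

The forward primer CGTATAGG matches the top strand at positions 19–26, 60–67.
The reverse primer's reverse complement is AATCTCGTC, matching at positions 87–95.
Each forward site pairs with the reverse site to give a product ending at position 95: sizes 77, 36 bp.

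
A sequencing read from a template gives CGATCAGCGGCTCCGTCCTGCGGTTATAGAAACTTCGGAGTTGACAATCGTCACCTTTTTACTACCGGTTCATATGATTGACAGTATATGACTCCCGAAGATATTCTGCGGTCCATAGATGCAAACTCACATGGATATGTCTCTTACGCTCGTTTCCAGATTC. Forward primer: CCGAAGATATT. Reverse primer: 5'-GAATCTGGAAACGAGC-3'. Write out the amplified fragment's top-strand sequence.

The forward primer matches the template at positions 95–105.
Taking the reverse complement of GAATCTGGAAACGAGC gives GCTCGTTTCCAGATTC, found at positions 148–163 on the template; the primer anneals here to the top strand with its 3' end pointing upstream.
The product is the template from position 95 through 163 (69 bp).

5'-CCGAAGATATTCTGCGGTCCATAGATGCAAACTCACATGGATATGTCTCTTACGCTCGTTTCCAGATTC-3'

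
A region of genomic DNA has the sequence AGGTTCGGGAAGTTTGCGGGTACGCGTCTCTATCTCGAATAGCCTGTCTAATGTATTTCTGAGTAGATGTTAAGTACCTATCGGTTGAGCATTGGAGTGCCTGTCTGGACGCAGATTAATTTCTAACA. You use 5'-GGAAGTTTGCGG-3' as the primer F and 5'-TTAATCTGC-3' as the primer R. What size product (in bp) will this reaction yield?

Scanning the template, GGAAGTTTGCGG occurs at positions 8–19; this primer anneals to the bottom strand there with its 3' end pointing downstream.
Taking the reverse complement of TTAATCTGC gives GCAGATTAA, found at positions 111–119 on the template; the primer anneals here to the top strand with its 3' end pointing upstream.
Amplicon spans positions 8–119: 112 bp.

112 bp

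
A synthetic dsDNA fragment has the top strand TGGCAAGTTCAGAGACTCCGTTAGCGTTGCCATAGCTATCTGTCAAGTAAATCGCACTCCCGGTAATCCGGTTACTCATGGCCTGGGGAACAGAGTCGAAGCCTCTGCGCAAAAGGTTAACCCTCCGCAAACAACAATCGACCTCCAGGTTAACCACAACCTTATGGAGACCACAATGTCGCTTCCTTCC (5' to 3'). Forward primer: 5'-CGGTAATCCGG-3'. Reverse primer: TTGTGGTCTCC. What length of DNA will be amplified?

Forward primer CGGTAATCCGG is found on the top strand at positions 61–71.
The reverse primer's reverse complement is GGAGACCACAA, which matches the template at positions 166–176.
The product runs from position 61 to position 176, so its length is 176 − 61 + 1 = 116 bp.

116 bp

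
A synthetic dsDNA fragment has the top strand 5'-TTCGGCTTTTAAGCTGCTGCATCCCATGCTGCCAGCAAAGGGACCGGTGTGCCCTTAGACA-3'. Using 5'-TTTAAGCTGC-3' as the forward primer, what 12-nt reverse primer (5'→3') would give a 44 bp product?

5'-CACACCGGTCCC-3'

The forward primer binds at positions 8–17, so a 44 bp product ends at position 8 + 44 − 1 = 51.
The reverse primer anneals to the top strand over positions 40–51, i.e. to GGGACCGGTGTG.
Its sequence written 5'→3' is the reverse complement: CACACCGGTCCC.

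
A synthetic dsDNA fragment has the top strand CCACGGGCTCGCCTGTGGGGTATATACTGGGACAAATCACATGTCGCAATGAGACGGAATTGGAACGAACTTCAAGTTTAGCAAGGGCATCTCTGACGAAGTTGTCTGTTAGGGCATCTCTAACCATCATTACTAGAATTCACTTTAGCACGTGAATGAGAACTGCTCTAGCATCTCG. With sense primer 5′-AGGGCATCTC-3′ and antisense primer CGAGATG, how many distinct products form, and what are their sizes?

Two products: 95 bp, 68 bp

The forward primer AGGGCATCTC matches the top strand at positions 84–93, 111–120.
The reverse primer's reverse complement is CATCTCG, matching at positions 172–178.
Each forward site pairs with the reverse site to give a product ending at position 178: sizes 95, 68 bp.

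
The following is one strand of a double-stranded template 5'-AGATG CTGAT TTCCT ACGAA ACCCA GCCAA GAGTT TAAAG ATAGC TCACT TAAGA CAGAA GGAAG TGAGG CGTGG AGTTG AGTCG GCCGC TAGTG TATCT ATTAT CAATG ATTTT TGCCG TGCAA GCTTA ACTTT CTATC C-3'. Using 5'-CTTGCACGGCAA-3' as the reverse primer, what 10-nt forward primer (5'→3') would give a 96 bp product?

The reverse primer's reverse complement TTGCCGTGCAAG matches the template at positions 115–126, so the product ends at position 126.
A 96 bp product then starts at position 126 − 96 + 1 = 31.
The forward primer is identical to the top strand there: GAGTTTAAAG.

5'-GAGTTTAAAG-3'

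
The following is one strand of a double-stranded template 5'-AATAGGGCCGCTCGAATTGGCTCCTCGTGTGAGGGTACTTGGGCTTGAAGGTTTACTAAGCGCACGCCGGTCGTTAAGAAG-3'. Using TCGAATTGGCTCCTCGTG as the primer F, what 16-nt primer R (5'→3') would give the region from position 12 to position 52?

5'-ACCTTCAAGCCCAAGT-3'

The product's 3' end on the top strand is position 52.
The reverse primer anneals to the top strand over positions 37–52, i.e. to ACTTGGGCTTGAAGGT.
Its sequence written 5'→3' is the reverse complement: ACCTTCAAGCCCAAGT.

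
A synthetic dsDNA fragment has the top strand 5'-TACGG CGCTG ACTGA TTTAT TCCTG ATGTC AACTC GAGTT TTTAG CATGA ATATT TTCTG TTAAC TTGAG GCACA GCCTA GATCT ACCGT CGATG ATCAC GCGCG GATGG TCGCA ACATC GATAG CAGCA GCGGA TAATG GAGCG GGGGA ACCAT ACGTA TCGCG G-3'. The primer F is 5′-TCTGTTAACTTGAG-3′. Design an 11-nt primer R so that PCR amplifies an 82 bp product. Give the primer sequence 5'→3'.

5'-TTATCCGCTGC-3'

The forward primer binds at positions 57–70, so an 82 bp product ends at position 57 + 82 − 1 = 138.
The reverse primer anneals to the top strand over positions 128–138, i.e. to GCAGCGGATAA.
Its sequence written 5'→3' is the reverse complement: TTATCCGCTGC.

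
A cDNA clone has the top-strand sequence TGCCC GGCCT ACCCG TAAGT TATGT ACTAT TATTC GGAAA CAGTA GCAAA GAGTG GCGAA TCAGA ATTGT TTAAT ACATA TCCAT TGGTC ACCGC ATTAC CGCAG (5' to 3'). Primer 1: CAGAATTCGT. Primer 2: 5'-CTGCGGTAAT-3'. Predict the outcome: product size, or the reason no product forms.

Primer 1 (CAGAATTCGT) does not match the top strand, and its reverse complement ACGAATTCTG does not match either.
With no annealing site for primer 1, no amplification occurs.

No product — primer 1 has no binding site in the template.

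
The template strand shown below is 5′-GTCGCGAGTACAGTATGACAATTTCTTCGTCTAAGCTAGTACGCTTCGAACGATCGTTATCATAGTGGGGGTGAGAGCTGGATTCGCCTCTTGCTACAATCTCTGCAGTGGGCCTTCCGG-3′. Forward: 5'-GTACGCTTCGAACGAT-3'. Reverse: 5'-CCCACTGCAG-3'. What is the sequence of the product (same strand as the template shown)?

Forward primer GTACGCTTCGAACGAT is found on the top strand at positions 39–54.
The reverse primer's reverse complement is CTGCAGTGGG, which matches the template at positions 103–112.
The product is the template from position 39 through 112 (74 bp).

5'-GTACGCTTCGAACGATCGTTATCATAGTGGGGGTGAGAGCTGGATTCGCCTCTTGCTACAATCTCTGCAGTGGG-3'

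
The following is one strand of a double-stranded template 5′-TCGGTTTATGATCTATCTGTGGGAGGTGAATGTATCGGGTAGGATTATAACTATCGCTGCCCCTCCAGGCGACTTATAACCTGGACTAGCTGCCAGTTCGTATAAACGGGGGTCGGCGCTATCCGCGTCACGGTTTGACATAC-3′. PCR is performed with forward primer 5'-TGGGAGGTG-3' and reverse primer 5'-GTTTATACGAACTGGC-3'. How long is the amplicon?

88 bp

Scanning the template, TGGGAGGTG occurs at positions 20–28; this primer anneals to the bottom strand there with its 3' end pointing downstream.
The reverse primer's reverse complement is GCCAGTTCGTATAAAC, which matches the template at positions 92–107.
Product length = (reverse-primer end) − (forward-primer start) + 1 = 107 − 20 + 1 = 88 bp.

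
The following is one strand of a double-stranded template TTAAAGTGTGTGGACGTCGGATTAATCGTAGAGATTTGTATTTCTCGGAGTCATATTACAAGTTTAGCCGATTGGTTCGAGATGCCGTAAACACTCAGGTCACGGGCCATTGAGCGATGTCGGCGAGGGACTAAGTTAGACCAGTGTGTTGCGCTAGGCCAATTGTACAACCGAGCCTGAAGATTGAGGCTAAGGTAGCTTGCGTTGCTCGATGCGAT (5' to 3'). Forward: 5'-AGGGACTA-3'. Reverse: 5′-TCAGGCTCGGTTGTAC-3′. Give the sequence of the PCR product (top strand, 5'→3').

5'-AGGGACTAAGTTAGACCAGTGTGTTGCGCTAGGCCAATTGTACAACCGAGCCTGA-3'

Forward primer AGGGACTA is found on the top strand at positions 126–133.
Taking the reverse complement of TCAGGCTCGGTTGTAC gives GTACAACCGAGCCTGA, found at positions 165–180 on the template; the primer anneals here to the top strand with its 3' end pointing upstream.
The product is the template from position 126 through 180 (55 bp).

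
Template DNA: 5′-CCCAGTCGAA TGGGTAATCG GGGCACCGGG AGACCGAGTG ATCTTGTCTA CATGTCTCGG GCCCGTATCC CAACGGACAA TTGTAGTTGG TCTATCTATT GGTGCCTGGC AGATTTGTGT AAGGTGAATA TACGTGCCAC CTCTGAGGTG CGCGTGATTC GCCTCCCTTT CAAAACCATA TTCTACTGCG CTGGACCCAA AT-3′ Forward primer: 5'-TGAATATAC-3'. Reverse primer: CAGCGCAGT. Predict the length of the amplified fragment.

Scanning the template, TGAATATAC occurs at positions 125–133; this primer anneals to the bottom strand there with its 3' end pointing downstream.
Taking the reverse complement of CAGCGCAGT gives ACTGCGCTG, found at positions 185–193 on the template; the primer anneals here to the top strand with its 3' end pointing upstream.
Amplicon spans positions 125–193: 69 bp.

69 bp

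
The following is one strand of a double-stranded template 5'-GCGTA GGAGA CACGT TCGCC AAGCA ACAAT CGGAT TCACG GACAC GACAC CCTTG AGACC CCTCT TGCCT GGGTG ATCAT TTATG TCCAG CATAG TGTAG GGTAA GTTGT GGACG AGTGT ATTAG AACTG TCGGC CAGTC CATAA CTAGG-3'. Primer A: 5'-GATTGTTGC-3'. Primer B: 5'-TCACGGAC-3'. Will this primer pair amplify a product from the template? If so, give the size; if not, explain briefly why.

Primer A (GATTGTTGC) has reverse complement GCAACAATC, which matches the top strand at positions 23–31; primer A anneals to the top strand there with its 3' end pointing upstream toward position 23.
Primer B (TCACGGAC) matches the top strand directly at positions 36–43; it anneals to the bottom strand with its 3' end pointing downstream toward position 43.
The 3' ends diverge (primer A extends toward position 1, primer B toward position 150), so the primers never converge on a shared product.

No product — the primers' 3' ends point away from each other.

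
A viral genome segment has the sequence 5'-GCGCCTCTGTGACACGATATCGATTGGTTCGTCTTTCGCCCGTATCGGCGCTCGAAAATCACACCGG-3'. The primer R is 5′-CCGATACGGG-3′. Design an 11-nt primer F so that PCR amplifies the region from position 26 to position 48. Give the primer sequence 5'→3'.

The reverse primer's reverse complement CCCGTATCGG matches the template at positions 39–48; the product starts at position 26.
The forward primer is identical to the top strand over positions 26–36: GGTTCGTCTTT.

5'-GGTTCGTCTTT-3'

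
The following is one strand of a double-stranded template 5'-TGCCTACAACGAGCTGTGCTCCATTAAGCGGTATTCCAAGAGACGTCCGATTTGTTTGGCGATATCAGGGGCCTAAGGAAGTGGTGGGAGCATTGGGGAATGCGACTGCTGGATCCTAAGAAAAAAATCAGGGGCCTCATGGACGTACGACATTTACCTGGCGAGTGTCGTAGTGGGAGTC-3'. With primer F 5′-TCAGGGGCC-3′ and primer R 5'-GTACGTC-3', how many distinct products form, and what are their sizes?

The forward primer TCAGGGGCC matches the top strand at positions 65–73, 128–136.
The reverse primer's reverse complement is GACGTAC, matching at positions 142–148.
Each forward site pairs with the reverse site to give a product ending at position 148: sizes 84, 21 bp.

Two products: 84 bp, 21 bp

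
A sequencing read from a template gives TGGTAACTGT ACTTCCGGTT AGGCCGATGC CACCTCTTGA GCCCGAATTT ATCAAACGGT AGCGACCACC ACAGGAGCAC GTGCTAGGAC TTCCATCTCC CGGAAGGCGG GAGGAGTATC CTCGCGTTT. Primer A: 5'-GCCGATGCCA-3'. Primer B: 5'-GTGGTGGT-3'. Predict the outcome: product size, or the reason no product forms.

Yes — a 50 bp product.

Primer A (GCCGATGCCA) matches the top strand at positions 23–32; it acts as a forward primer.
Primer B's reverse complement is ACCACCAC, matching the top strand at positions 65–72; it acts as a reverse primer.
The 3' ends face each other across positions 23–72, giving a 50 bp product.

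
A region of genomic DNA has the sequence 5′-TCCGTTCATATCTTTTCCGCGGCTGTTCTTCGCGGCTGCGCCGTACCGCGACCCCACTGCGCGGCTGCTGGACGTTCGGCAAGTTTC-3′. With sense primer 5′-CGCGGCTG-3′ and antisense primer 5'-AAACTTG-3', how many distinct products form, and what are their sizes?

The forward primer CGCGGCTG matches the top strand at positions 18–25, 31–38, 60–67.
The reverse primer's reverse complement is CAAGTTT, matching at positions 80–86.
Each forward site pairs with the reverse site to give a product ending at position 86: sizes 69, 56, 27 bp.

Three products: 69 bp, 56 bp, 27 bp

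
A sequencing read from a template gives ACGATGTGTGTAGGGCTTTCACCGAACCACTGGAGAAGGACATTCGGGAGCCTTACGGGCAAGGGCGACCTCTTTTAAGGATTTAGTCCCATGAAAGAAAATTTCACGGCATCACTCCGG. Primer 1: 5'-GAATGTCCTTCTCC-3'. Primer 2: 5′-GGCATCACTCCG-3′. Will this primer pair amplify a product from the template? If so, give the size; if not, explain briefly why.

No product — the primers' 3' ends point away from each other.

Primer 1 (GAATGTCCTTCTCC) has reverse complement GGAGAAGGACATTC, which matches the top strand at positions 32–45; primer 1 anneals to the top strand there with its 3' end pointing upstream toward position 32.
Primer 2 (GGCATCACTCCG) matches the top strand directly at positions 108–119; it anneals to the bottom strand with its 3' end pointing downstream toward position 119.
The 3' ends diverge (primer 1 extends toward position 1, primer 2 toward position 120), so the primers never converge on a shared product.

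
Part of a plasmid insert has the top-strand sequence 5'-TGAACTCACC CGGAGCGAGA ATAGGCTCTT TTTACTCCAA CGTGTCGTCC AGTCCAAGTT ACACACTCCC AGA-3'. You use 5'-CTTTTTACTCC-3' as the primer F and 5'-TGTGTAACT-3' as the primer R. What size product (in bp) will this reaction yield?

38 bp

The forward primer matches the template at positions 28–38.
Reverse complement of the reverse primer: AGTTACACA. This occurs on the top strand at positions 57–65.
The product runs from position 28 to position 65, so its length is 65 − 28 + 1 = 38 bp.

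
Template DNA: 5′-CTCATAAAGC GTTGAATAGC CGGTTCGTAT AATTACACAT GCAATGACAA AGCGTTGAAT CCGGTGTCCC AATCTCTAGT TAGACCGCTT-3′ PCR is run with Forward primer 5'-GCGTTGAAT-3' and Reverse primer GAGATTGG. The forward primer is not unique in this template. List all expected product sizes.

The forward primer GCGTTGAAT matches the top strand at positions 9–17, 52–60.
The reverse primer's reverse complement is CCAATCTC, matching at positions 69–76.
Each forward site pairs with the reverse site to give a product ending at position 76: sizes 68, 25 bp.

68 bp, 25 bp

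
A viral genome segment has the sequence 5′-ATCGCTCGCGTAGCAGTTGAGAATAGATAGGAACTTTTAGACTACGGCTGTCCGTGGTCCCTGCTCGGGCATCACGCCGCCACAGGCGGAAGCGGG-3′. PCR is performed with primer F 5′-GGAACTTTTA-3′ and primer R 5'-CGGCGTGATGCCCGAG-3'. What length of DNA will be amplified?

50 bp

Scanning the template, GGAACTTTTA occurs at positions 30–39; this primer anneals to the bottom strand there with its 3' end pointing downstream.
Reverse complement of the reverse primer: CTCGGGCATCACGCCG. This occurs on the top strand at positions 64–79.
Amplicon spans positions 30–79: 50 bp.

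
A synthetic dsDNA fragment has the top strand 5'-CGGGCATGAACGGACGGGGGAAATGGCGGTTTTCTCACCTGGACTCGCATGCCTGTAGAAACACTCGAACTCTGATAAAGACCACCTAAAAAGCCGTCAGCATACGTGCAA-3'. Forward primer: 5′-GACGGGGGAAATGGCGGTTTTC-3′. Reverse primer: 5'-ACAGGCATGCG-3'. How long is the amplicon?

44 bp

Scanning the template, GACGGGGGAAATGGCGGTTTTC occurs at positions 13–34; this primer anneals to the bottom strand there with its 3' end pointing downstream.
The reverse primer's reverse complement is CGCATGCCTGT, which matches the template at positions 46–56.
Amplicon spans positions 13–56: 44 bp.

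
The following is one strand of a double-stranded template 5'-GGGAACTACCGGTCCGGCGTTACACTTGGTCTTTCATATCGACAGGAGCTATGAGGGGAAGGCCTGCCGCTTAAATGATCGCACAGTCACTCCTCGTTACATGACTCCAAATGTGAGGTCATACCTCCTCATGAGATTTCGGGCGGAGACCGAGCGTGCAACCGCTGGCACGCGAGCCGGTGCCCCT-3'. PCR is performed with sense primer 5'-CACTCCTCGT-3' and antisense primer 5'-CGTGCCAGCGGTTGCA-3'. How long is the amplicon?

85 bp

Scanning the template, CACTCCTCGT occurs at positions 88–97; this primer anneals to the bottom strand there with its 3' end pointing downstream.
Reverse complement of the reverse primer: TGCAACCGCTGGCACG. This occurs on the top strand at positions 157–172.
The product runs from position 88 to position 172, so its length is 172 − 88 + 1 = 85 bp.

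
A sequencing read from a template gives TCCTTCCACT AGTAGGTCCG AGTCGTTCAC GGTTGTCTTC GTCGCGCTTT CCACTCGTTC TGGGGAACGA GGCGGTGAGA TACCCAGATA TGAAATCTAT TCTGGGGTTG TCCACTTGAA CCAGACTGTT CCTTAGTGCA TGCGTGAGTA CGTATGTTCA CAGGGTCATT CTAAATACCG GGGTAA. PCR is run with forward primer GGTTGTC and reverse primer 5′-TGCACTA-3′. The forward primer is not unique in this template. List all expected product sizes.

The forward primer GGTTGTC matches the top strand at positions 31–37, 106–112.
The reverse primer's reverse complement is TAGTGCA, matching at positions 134–140.
Each forward site pairs with the reverse site to give a product ending at position 140: sizes 110, 35 bp.

110 bp, 35 bp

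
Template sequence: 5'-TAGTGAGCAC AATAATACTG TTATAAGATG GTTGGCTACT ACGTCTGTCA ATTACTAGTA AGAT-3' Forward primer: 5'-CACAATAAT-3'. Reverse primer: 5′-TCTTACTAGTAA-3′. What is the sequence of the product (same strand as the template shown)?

5'-CACAATAATACTGTTATAAGATGGTTGGCTACTACGTCTGTCAATTACTAGTAAGA-3'

Forward primer CACAATAAT is found on the top strand at positions 8–16.
Taking the reverse complement of TCTTACTAGTAA gives TTACTAGTAAGA, found at positions 52–63 on the template; the primer anneals here to the top strand with its 3' end pointing upstream.
The product is the template from position 8 through 63 (56 bp).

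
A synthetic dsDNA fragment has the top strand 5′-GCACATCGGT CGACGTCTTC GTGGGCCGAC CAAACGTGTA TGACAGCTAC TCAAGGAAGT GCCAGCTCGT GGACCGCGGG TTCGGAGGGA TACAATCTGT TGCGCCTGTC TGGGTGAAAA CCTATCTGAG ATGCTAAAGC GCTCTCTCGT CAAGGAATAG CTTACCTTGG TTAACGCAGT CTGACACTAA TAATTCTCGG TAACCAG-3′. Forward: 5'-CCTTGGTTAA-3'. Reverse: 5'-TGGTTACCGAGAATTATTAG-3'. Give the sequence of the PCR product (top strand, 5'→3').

Forward primer CCTTGGTTAA is found on the top strand at positions 165–174.
Reverse complement of the reverse primer: CTAATAATTCTCGGTAACCA. This occurs on the top strand at positions 187–206.
The product is the template from position 165 through 206 (42 bp).

5'-CCTTGGTTAACGCAGTCTGACACTAATAATTCTCGGTAACCA-3'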